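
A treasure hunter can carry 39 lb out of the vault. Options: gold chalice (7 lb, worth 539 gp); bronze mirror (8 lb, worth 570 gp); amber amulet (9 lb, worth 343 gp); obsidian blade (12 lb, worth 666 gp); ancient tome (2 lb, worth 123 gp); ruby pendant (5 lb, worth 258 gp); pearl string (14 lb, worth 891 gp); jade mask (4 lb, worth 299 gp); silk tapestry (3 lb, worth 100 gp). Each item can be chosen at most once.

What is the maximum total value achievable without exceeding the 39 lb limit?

A density-first pass picks gold chalice + bronze mirror + ancient tome + pearl string + jade mask + silk tapestry — 2522 at 38 lb.
The 5 lb tied up in ancient tome and silk tapestry is better spent on ruby pendant — total rises to 2557 (38 lb).
The closest alternative, gold chalice + bronze mirror + ancient tome + pearl string + jade mask + silk tapestry, reaches only 2522.

2557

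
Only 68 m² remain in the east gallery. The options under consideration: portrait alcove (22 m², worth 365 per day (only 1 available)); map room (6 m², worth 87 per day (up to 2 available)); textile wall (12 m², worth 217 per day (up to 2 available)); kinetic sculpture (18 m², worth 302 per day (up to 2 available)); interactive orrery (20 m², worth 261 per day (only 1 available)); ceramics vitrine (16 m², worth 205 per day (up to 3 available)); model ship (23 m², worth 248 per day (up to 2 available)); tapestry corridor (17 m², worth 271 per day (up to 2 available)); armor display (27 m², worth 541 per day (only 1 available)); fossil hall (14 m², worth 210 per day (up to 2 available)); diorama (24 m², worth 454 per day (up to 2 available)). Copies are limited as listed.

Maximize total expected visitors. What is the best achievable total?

1266

Density check — armor display 20.04, diorama 18.92, textile wall 18.08 are the best per m².
The ratio heuristic lands on textile wall + armor display + diorama (1212) but leaves 5 m² idle.
The 12 m² tied up in textile wall is better spent on tapestry corridor — total rises to 1266 (68 m²).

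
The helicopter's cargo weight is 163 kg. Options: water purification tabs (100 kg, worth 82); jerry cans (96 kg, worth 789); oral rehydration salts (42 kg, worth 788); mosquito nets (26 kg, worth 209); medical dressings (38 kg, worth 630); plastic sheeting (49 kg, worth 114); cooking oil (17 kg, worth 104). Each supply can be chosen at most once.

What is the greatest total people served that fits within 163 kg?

1741

Ranking by ratio (people served/kg): oral rehydration salts 18.76, medical dressings 16.58, jerry cans 8.22.
Taking the top-ratio supplies first gives oral rehydration salts + mosquito nets + medical dressings + cooking oil for 1731 (123 kg).
The 17 kg tied up in cooking oil is better spent on plastic sheeting — total rises to 1741 (155 kg).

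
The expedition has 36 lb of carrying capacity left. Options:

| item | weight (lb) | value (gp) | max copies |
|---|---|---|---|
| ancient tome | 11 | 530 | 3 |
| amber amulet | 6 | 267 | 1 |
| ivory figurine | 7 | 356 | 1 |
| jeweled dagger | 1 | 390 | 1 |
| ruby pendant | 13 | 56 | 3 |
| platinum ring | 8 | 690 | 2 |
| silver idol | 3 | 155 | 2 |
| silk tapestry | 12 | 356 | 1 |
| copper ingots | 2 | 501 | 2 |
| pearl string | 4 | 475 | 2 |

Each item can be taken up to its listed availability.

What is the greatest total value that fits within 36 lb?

Ranking by ratio (value/lb): jeweled dagger 390.00, copper ingots 250.50, pearl string 118.75.
The ratio heuristic lands on jeweled dagger + 2×platinum ring + 2×silver idol + 2×copper ingots + 2×pearl string (4032) but leaves 1 lb idle.
Dropping 2×silver idol frees 6 lb; slotting in ivory figurine (7 lb) lifts the total to 4078 at 36 lb.

4078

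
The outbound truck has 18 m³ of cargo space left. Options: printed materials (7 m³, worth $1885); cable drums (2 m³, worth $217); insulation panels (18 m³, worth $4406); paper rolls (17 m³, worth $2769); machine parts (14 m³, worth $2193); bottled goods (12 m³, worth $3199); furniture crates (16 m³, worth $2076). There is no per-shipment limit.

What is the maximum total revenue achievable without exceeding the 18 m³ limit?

4406

Ranking by ratio (revenue/m³): printed materials 269.29, bottled goods 266.58, insulation panels 244.78, paper rolls 162.88.
Taking the top-ratio shipments first gives 2×printed materials + 2×cable drums for 4204 (18 m³).
The 18 m³ tied up in 2×printed materials and 2×cable drums is better spent on insulation panels — total rises to 4406 (18 m³).
No other feasible combination exceeds 4406.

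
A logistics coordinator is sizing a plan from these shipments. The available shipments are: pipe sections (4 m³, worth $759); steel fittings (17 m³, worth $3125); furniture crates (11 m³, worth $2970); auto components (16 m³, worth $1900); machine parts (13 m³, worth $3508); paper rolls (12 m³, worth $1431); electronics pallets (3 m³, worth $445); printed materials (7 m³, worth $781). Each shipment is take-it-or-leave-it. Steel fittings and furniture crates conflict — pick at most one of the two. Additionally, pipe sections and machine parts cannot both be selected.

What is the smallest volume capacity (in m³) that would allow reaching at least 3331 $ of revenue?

13

Minimise m³ subject to total revenue ≥ 3331.
machine parts reaches 3508 using 13 m³.
Below 13 m³ the best achievable stays under 3331.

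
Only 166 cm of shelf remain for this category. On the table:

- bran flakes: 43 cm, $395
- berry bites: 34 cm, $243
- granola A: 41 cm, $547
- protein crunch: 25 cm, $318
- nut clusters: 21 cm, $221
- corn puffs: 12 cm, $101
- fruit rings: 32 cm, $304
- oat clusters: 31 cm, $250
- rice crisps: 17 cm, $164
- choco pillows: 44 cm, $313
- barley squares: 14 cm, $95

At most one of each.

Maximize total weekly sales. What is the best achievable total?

1785

Density check — granola A 13.34, protein crunch 12.72, nut clusters 10.52 are the best per cm.
Greedy by ratio would take granola A + protein crunch + nut clusters + corn puffs + fruit rings + rice crisps + barley squares: 162 cm used, total 1750.
Dropping corn puffs and rice crisps and barley squares frees 43 cm; slotting in bran flakes (43 cm) lifts the total to 1785 at 162 cm.
The closest alternative, granola A + protein crunch + nut clusters + corn puffs + fruit rings + rice crisps + barley squares, reaches only 1750.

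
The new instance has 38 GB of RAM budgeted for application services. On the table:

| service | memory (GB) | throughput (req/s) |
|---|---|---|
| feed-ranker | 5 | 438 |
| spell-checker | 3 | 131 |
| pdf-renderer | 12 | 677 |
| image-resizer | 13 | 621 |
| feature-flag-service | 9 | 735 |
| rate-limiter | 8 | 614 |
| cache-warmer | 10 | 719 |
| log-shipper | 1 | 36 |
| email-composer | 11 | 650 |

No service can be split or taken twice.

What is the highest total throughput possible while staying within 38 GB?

Taking the top-ratio services first gives feed-ranker + spell-checker + feature-flag-service + rate-limiter + cache-warmer + log-shipper for 2673 (36 GB).
Dropping feed-ranker and spell-checker and log-shipper frees 9 GB; slotting in email-composer (11 GB) lifts the total to 2718 at 38 GB.
Every other selection either busts 38 GB or fails to beat 2718.

2718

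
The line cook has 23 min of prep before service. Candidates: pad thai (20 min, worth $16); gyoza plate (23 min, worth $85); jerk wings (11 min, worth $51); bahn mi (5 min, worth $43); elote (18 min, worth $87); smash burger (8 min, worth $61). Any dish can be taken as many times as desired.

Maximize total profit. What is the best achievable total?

Density check — bahn mi 8.60, smash burger 7.62, elote 4.83, jerk wings 4.64 are the best per min.
A density-first pass picks 4×bahn mi — 172 at 20 min.
Replace bahn mi with smash burger: the trade gains 18 net, giving 190 at 23 min.
Every other selection either busts 23 min or fails to beat 190.

190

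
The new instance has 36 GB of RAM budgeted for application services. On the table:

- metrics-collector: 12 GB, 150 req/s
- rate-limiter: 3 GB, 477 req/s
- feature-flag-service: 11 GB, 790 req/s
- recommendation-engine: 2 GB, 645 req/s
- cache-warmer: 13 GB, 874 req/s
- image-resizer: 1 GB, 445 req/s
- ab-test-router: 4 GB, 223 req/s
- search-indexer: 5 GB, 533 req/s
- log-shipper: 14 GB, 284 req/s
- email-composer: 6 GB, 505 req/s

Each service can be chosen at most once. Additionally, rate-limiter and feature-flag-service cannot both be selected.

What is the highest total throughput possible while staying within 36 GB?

3702

Rate-limiter + recommendation-engine + cache-warmer + image-resizer + ab-test-router + search-indexer + email-composer uses 34 of the 36 GB and totals 3702.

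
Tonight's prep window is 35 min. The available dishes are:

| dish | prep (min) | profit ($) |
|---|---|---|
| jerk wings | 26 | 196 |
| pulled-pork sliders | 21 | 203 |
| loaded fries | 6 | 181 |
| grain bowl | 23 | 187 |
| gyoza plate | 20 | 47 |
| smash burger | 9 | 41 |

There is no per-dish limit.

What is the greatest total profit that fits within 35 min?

Ranking by ratio (profit/min): loaded fries 30.17, pulled-pork sliders 9.67, grain bowl 8.13, jerk wings 7.54.
5×loaded fries uses 30 of the 35 min and totals 905.
No other feasible combination exceeds 905.

905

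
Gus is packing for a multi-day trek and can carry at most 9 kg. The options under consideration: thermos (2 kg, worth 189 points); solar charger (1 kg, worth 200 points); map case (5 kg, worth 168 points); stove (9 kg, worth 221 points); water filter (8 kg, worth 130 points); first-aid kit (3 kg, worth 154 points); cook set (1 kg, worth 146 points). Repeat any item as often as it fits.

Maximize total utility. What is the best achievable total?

1800

Ranking by ratio (utility/kg): solar charger 200.00, cook set 146.00, thermos 94.50.
The ratio ordering already packs tightly: 9×solar charger, 9 kg, 1800.
Nothing else within 9 kg beats 1800.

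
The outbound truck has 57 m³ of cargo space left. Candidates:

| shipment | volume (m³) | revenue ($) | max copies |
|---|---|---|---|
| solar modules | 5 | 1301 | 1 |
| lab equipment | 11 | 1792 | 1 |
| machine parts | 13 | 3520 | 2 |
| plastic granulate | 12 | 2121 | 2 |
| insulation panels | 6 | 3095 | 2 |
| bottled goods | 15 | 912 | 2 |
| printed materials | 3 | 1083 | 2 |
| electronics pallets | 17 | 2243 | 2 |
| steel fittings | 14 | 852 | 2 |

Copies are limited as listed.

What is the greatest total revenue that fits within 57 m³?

17517

The ratio heuristic lands on solar modules + 2×machine parts + 2×insulation panels + 2×printed materials (16697) but leaves 8 m³ idle.
Dropping solar modules frees 5 m³; slotting in plastic granulate (12 m³) lifts the total to 17517 at 56 m³.
That's the maximum — no swap from here does better than 17517.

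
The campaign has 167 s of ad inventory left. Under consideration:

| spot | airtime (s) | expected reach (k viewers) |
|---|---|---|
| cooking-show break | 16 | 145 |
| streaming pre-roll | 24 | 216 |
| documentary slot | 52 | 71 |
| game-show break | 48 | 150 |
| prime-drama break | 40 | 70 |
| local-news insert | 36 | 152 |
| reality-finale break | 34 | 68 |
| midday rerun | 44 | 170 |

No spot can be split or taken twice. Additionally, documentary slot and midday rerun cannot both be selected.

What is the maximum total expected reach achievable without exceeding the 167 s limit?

753

A density-first pass picks cooking-show break + streaming pre-roll + local-news insert + reality-finale break + midday rerun — 751 at 154 s.
Dropping reality-finale break frees 34 s; slotting in prime-drama break (40 s) lifts the total to 753 at 160 s.
An exhaustive check of the 256 subsets confirms 753.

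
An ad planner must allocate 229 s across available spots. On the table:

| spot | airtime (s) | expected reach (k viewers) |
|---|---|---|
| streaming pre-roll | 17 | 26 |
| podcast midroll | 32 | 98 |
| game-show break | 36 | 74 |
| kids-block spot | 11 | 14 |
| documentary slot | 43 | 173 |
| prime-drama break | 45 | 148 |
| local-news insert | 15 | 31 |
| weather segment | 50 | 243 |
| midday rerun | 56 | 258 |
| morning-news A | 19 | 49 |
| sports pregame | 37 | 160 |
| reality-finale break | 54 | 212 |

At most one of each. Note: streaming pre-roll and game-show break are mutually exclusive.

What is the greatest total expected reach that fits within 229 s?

Ranking by ratio (expected reach/s): weather segment 4.86, midday rerun 4.61, sports pregame 4.32.
Greedy by ratio would take podcast midroll + kids-block spot + documentary slot + weather segment + midday rerun + sports pregame: 229 s used, total 946.
Dropping kids-block spot and documentary slot frees 54 s; slotting in reality-finale break (54 s) lifts the total to 971 at 229 s.
Runner-up podcast midroll + kids-block spot + documentary slot + weather segment + midday rerun + sports pregame tops out at 946.

971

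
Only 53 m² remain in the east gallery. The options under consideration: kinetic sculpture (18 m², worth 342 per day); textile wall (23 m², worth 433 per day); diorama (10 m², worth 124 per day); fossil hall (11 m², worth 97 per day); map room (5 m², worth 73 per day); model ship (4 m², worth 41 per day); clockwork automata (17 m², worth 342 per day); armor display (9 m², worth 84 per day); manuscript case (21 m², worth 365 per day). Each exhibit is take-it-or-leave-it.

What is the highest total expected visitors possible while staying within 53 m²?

912

Density check — clockwork automata 20.12, kinetic sculpture 19.00, textile wall 18.83, manuscript case 17.38 are the best per m².
The ratio heuristic lands on kinetic sculpture + diorama + map room + clockwork automata (881) but leaves 3 m² idle.
But textile wall + map room + model ship + manuscript case fits in 53 m² and reaches 912.
Next best is diorama + map room + clockwork automata + manuscript case at 904 (53 m²) — short by 8.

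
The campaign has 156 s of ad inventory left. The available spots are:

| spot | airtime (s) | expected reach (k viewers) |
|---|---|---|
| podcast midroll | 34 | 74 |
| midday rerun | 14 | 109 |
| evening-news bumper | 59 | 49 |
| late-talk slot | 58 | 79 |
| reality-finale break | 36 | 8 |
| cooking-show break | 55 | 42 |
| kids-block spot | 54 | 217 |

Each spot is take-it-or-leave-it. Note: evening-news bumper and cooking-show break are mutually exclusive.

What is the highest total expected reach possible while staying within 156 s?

The ratio ordering already packs tightly: podcast midroll + midday rerun + reality-finale break + kids-block spot, 138 s, 408.

408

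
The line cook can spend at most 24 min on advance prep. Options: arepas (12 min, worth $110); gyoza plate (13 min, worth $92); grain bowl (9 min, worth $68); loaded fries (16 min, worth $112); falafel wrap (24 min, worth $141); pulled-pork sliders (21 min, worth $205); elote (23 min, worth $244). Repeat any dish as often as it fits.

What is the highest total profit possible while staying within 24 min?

244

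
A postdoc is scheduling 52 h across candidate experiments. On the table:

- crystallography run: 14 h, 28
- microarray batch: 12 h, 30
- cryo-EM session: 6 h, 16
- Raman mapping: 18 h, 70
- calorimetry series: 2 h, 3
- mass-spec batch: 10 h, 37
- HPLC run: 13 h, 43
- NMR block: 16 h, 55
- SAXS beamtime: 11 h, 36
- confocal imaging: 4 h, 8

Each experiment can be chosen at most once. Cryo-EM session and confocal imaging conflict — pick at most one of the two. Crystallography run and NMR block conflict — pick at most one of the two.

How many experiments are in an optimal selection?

4

The maximum expected citations within 52 h is 186.
For example Raman mapping + mass-spec batch + HPLC run + SAXS beamtime achieves it, using 52 h.
All optima have 4 experiments.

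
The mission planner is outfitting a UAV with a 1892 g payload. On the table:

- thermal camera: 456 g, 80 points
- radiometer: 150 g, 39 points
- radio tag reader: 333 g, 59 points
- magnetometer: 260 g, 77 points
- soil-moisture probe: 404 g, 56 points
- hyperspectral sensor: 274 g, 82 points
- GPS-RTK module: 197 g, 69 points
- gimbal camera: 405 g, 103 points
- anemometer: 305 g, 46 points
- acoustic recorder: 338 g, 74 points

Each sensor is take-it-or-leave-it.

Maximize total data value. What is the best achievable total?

464

By data value per g: GPS-RTK module 0.35, hyperspectral sensor 0.30, magnetometer 0.30, radiometer 0.26 lead.
Filling by ratio: radiometer + magnetometer + hyperspectral sensor + GPS-RTK module + gimbal camera + acoustic recorder for 444, with 268 g left unused.
The 150 g tied up in radiometer is better spent on radio tag reader — total rises to 464 (1807 g).
The closest alternative, magnetometer + soil-moisture probe + hyperspectral sensor + GPS-RTK module + gimbal camera + acoustic recorder, reaches only 461.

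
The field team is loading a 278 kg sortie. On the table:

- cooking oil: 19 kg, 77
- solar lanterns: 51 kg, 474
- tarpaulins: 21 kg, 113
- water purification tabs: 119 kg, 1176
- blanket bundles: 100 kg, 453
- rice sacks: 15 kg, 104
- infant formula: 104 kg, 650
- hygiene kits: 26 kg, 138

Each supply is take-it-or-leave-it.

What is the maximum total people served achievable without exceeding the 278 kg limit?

2300

The ratio heuristic lands on cooking oil + solar lanterns + tarpaulins + water purification tabs + rice sacks + hygiene kits (2082) but leaves 27 kg idle.
Reworking the packing: solar lanterns + water purification tabs + infant formula uses 274 kg and improves the total to 2300.
The closest alternative, cooking oil + tarpaulins + water purification tabs + rice sacks + infant formula, reaches only 2120.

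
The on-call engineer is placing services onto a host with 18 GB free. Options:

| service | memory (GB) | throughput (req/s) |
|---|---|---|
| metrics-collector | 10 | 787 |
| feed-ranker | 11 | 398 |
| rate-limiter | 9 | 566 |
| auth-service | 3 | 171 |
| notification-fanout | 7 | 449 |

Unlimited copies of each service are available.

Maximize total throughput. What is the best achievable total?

Metrics-collector + notification-fanout uses 17 of the 18 GB and totals 1236.
Nothing else within 18 GB beats 1236.

1236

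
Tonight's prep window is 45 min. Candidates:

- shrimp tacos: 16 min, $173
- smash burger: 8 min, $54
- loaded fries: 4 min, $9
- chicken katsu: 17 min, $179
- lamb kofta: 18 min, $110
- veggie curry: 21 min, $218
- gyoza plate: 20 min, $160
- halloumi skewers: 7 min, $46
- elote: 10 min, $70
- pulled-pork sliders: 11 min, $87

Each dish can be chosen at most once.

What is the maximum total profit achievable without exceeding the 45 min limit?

Filling by ratio: shrimp tacos + chicken katsu + pulled-pork sliders for 439, with 1 min left unused.
The 28 min tied up in chicken katsu and pulled-pork sliders is better spent on smash burger + veggie curry — total rises to 445 (45 min).
Runner-up chicken katsu + veggie curry + halloumi skewers tops out at 443.

445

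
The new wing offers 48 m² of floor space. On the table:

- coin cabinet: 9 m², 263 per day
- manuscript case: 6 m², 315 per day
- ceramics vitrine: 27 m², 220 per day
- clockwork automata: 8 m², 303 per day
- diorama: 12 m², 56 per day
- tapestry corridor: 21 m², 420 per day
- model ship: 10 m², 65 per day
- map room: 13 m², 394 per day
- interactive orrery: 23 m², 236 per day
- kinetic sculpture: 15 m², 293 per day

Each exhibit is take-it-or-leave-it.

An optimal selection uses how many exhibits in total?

4

Best achievable expected visitors is 1432.
One optimal bundle: manuscript case + clockwork automata + tapestry corridor + map room (48 m²).
All optima have 4 exhibits.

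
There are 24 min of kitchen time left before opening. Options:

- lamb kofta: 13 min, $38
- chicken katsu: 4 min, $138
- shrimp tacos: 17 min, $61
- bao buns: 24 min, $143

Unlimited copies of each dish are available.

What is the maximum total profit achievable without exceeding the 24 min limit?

828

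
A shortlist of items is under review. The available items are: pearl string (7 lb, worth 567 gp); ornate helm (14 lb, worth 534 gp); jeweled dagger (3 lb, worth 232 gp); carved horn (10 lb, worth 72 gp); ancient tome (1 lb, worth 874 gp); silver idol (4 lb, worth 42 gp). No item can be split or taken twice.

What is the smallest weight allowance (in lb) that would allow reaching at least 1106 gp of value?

Look for the lowest-weight combination reaching 1106.
Taking jeweled dagger + ancient tome gives 1106 (≥ 1106) for 4 lb.
Any bundle with less than 4 lb falls short of 1106.

4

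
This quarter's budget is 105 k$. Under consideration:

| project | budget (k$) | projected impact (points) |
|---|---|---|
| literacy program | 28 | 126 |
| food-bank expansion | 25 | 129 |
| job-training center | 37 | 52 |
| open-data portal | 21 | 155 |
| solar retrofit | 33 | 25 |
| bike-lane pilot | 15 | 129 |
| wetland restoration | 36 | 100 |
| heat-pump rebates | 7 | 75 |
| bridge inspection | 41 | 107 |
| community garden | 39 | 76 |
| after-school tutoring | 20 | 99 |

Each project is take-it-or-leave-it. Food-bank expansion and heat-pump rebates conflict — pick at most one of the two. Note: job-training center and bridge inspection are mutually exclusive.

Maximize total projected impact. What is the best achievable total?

584

Ranking by ratio (projected impact/k$): heat-pump rebates 10.71, bike-lane pilot 8.60, open-data portal 7.38, food-bank expansion 5.16.
Literacy program + open-data portal + bike-lane pilot + heat-pump rebates + after-school tutoring uses 91 of the 105 k$ and totals 584.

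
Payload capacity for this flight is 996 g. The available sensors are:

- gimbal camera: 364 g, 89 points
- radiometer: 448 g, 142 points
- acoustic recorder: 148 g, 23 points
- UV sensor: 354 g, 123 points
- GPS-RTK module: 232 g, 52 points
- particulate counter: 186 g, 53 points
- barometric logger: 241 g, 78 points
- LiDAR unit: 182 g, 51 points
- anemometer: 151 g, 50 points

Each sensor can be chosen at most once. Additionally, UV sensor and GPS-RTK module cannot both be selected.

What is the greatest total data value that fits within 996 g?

318

Density check — UV sensor 0.35, anemometer 0.33, barometric logger 0.32 are the best per g.
Taking the top-ratio sensors first gives UV sensor + particulate counter + barometric logger + anemometer for 304 (932 g).
Replace barometric logger and anemometer with radiometer: the trade gains 14 net, giving 318 at 988 g.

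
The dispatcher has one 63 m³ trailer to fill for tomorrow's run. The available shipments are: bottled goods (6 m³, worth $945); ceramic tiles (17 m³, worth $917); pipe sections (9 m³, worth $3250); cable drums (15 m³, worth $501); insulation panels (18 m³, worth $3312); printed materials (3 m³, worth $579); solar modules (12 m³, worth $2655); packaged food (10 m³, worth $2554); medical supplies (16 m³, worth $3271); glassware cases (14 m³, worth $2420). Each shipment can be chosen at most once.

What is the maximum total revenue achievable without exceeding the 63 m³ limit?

14191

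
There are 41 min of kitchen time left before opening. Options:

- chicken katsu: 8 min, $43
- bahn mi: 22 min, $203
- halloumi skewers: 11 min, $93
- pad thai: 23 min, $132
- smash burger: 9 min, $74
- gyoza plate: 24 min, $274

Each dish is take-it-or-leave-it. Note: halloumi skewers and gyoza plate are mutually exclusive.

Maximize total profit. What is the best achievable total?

391

Best packing: chicken katsu + smash burger + gyoza plate — 41 min, 391 total.
Runner-up smash burger + gyoza plate tops out at 348.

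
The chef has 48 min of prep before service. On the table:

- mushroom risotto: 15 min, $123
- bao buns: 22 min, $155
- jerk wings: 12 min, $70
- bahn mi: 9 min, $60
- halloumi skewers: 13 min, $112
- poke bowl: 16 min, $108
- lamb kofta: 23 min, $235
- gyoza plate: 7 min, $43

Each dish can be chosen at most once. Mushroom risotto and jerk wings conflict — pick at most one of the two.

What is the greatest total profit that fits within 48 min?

418

Taking the top-ratio dishes first gives bahn mi + halloumi skewers + lamb kofta for 407 (45 min).
Replace halloumi skewers with mushroom risotto: the trade gains 11 net, giving 418 at 47 min.
An exhaustive check of the 256 subsets confirms 418.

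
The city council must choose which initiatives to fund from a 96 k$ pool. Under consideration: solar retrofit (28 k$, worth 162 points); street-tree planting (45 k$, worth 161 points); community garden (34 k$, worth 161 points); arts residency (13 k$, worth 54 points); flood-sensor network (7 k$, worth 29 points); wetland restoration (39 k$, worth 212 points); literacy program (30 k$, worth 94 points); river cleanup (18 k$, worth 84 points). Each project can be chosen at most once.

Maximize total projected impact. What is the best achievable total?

487

By projected impact per k$: solar retrofit 5.79, wetland restoration 5.44, community garden 4.74, river cleanup 4.67 lead.
Solar retrofit + flood-sensor network + wetland restoration + river cleanup uses 92 of the 96 k$ and totals 487.
Runner-up solar retrofit + community garden + arts residency + river cleanup tops out at 461.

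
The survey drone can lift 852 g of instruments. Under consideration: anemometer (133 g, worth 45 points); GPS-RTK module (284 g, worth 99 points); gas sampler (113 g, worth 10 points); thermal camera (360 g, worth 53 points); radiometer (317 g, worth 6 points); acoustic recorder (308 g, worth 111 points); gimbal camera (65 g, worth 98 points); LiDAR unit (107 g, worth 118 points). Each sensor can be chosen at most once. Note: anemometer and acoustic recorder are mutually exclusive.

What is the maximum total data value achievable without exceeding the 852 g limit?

Taking GPS-RTK module + acoustic recorder + gimbal camera + LiDAR unit: 764 g used, 426 in data value.
The closest alternative, thermal camera + acoustic recorder + gimbal camera + LiDAR unit, reaches only 380.

426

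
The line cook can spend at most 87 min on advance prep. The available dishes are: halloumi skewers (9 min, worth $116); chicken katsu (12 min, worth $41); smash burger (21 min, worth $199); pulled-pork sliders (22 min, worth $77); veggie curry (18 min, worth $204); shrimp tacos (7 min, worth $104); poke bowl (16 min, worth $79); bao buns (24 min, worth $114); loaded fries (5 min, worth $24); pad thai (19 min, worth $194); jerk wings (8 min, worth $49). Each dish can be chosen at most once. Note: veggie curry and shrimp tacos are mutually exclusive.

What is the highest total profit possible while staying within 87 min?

Best packing: halloumi skewers + chicken katsu + smash burger + veggie curry + pad thai + jerk wings — 87 min, 803 total.
No other feasible combination exceeds 803.

803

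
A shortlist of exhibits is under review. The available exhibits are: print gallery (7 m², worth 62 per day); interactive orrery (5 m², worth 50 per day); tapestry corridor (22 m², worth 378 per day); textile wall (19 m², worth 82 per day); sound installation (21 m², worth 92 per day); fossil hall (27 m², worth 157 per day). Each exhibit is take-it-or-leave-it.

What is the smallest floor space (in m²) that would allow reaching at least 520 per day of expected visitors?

Look for the lowest-floor combination reaching 520.
Taking print gallery + tapestry corridor + textile wall gives 522 (≥ 520) for 48 m².
Below 48 m² the best achievable stays under 520.

48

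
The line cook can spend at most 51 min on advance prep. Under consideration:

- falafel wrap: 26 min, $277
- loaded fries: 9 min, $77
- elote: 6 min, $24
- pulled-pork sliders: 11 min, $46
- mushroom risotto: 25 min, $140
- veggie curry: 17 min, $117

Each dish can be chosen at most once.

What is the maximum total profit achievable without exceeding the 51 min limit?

A density-first pass picks falafel wrap + loaded fries + pulled-pork sliders — 400 at 46 min.
Dropping loaded fries and pulled-pork sliders frees 20 min; slotting in elote + veggie curry (23 min) lifts the total to 418 at 49 min.
An exhaustive check of the 64 subsets confirms 418.

418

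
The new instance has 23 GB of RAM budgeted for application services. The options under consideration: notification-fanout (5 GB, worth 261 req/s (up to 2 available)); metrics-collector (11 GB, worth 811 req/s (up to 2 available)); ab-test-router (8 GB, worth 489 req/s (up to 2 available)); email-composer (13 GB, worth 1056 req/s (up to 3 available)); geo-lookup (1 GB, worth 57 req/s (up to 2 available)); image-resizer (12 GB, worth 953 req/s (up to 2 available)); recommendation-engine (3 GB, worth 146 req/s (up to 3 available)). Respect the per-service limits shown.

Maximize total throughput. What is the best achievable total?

1764

Ranking by ratio (throughput/GB): email-composer 81.23, image-resizer 79.42, metrics-collector 73.73.
A density-first pass picks ab-test-router + email-composer + 2×geo-lookup — 1659 at 23 GB.
A better packing is metrics-collector + image-resizer: 23 GB, total 1764.
No other feasible combination exceeds 1764.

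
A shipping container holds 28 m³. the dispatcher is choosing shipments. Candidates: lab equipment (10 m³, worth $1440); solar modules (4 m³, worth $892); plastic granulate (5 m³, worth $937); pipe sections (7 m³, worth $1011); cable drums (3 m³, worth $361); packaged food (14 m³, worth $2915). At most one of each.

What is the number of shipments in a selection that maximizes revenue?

The maximum revenue within 28 m³ is 5247.
For example lab equipment + solar modules + packaged food achieves it, using 28 m³.
Every optimal selection uses 3 shipments.

3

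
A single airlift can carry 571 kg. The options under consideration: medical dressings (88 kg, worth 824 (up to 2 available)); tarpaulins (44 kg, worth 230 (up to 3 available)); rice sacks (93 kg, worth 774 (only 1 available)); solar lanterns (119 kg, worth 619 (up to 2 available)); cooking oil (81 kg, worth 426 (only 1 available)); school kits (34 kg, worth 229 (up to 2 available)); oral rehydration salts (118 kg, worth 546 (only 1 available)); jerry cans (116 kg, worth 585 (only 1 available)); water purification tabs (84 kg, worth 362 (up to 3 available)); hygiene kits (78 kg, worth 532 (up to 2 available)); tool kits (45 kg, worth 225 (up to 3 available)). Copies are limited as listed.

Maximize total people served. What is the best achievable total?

4176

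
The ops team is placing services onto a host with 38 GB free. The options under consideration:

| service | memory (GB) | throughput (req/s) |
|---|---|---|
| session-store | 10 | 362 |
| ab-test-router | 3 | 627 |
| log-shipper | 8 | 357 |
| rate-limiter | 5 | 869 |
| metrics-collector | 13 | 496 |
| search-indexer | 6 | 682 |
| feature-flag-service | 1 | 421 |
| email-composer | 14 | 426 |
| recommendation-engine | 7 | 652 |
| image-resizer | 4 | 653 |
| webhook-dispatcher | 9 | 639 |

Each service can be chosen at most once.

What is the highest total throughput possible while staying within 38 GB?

By throughput per GB: feature-flag-service 421.00, ab-test-router 209.00, rate-limiter 173.80 lead.
Taking ab-test-router + rate-limiter + search-indexer + feature-flag-service + recommendation-engine + image-resizer + webhook-dispatcher: 35 GB used, 4543 in throughput.
Every other selection either busts 38 GB or fails to beat 4543.

4543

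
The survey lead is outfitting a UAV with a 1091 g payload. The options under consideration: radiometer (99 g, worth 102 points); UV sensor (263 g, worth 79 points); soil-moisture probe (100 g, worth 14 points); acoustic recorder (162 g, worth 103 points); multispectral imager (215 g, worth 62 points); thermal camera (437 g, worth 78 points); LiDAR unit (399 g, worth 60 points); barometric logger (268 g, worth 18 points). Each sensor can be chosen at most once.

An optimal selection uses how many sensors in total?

Best achievable data value is 376.
For example radiometer + UV sensor + soil-moisture probe + acoustic recorder + thermal camera achieves it, using 1061 g.
Any selection reaching 376 contains exactly 5 sensors.

5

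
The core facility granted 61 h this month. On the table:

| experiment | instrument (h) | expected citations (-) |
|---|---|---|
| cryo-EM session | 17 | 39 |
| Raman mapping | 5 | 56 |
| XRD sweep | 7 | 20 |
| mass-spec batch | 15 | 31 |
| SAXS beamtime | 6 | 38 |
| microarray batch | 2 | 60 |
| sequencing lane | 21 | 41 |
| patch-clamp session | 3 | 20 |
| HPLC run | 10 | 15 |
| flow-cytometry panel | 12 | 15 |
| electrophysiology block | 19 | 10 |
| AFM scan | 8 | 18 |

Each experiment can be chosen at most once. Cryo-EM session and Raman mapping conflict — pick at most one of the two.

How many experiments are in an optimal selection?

Optimal total is 266.
For example Raman mapping + XRD sweep + mass-spec batch + SAXS beamtime + microarray batch + sequencing lane + patch-clamp session achieves it, using 59 h.
All optima have 7 experiments.

7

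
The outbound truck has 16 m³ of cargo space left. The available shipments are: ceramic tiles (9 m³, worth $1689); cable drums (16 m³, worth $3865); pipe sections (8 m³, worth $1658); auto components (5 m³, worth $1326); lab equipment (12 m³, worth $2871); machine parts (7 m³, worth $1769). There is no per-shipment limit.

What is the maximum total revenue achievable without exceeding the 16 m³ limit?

3978

Best packing: 3×auto components — 15 m³, 3978 total.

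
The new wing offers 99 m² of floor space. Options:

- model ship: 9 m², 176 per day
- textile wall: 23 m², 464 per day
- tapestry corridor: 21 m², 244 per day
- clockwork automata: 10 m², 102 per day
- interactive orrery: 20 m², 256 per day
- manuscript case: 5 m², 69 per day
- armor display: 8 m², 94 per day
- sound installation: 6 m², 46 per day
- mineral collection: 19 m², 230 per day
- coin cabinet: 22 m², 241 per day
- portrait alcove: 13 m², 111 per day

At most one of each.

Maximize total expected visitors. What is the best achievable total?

1439

Filling by ratio: model ship + textile wall + clockwork automata + interactive orrery + manuscript case + armor display + mineral collection for 1391, with 5 m² left unused.
Dropping clockwork automata and armor display frees 18 m²; slotting in tapestry corridor (21 m²) lifts the total to 1439 at 97 m².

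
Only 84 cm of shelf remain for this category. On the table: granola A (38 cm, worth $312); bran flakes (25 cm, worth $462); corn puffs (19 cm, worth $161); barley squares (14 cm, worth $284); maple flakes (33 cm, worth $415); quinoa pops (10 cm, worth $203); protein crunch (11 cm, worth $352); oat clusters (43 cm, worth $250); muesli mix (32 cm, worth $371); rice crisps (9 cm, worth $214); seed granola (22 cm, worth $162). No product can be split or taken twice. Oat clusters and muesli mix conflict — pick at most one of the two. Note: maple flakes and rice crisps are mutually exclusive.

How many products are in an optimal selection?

Best achievable weekly sales is 1515.
For example bran flakes + barley squares + quinoa pops + protein crunch + rice crisps achieves it, using 69 cm.
All optima have 5 products.

5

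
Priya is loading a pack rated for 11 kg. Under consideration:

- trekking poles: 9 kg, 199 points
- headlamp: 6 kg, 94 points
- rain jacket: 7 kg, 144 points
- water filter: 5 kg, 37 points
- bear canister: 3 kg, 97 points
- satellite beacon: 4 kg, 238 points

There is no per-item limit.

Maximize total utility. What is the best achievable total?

Density check — satellite beacon 59.50, bear canister 32.33, trekking poles 22.11, rain jacket 20.57 are the best per kg.
The ratio ordering already packs tightly: bear canister + 2×satellite beacon, 11 kg, 573.
That's the maximum — no swap from here does better than 573.

573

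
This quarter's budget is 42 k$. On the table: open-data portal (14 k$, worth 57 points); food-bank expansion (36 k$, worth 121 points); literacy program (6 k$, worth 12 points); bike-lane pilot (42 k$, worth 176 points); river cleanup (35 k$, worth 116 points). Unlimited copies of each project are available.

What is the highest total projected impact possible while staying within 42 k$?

176

Bike-lane pilot uses 42 of the 42 k$ and totals 176.
That's the maximum — no swap from here does better than 176.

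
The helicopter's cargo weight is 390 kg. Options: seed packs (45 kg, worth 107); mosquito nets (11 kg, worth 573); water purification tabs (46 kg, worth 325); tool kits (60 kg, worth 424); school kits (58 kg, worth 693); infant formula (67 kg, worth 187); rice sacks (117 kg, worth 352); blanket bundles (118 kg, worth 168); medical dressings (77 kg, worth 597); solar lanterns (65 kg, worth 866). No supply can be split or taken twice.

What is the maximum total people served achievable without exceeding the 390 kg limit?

3665

By people served per kg: mosquito nets 52.09, solar lanterns 13.32, school kits 11.95 lead.
The ratio ordering already packs tightly: mosquito nets + water purification tabs + tool kits + school kits + infant formula + medical dressings + solar lanterns, 384 kg, 3665.
Runner-up seed packs + mosquito nets + water purification tabs + tool kits + school kits + medical dressings + solar lanterns tops out at 3585.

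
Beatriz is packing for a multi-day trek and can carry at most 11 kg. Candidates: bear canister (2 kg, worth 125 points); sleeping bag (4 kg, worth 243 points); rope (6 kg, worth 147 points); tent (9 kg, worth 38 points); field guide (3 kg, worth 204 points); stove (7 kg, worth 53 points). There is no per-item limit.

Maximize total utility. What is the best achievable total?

737

By utility per kg: field guide 68.00, bear canister 62.50, sleeping bag 60.75 lead.
The ratio ordering already packs tightly: bear canister + 3×field guide, 11 kg, 737.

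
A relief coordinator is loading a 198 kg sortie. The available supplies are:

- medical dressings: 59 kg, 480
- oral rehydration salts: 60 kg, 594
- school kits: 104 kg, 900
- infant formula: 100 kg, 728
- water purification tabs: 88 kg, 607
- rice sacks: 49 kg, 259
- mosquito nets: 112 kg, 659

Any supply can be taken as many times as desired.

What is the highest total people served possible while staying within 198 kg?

Density check — oral rehydration salts 9.90, school kits 8.65, medical dressings 8.14 are the best per kg.
3×oral rehydration salts uses 180 of the 198 kg and totals 1782.
No other feasible combination exceeds 1782.

1782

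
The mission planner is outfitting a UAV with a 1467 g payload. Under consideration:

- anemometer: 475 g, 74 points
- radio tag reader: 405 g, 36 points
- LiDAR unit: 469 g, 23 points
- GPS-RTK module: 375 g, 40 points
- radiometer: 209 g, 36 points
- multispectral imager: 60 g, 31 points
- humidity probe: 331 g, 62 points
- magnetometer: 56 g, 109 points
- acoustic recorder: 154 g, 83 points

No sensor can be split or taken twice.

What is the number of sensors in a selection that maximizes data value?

6

The maximum data value within 1467 g is 399.
anemometer + GPS-RTK module + multispectral imager + humidity probe + magnetometer + acoustic recorder hits 399 at 1451 g.
All optima have 6 sensors.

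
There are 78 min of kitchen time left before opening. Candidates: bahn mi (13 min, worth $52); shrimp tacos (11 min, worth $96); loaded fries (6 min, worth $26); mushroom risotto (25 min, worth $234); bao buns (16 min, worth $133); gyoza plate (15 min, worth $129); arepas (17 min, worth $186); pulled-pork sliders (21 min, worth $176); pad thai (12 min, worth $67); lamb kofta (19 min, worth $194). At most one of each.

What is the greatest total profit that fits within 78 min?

By profit per min: arepas 10.94, lamb kofta 10.21, mushroom risotto 9.36, shrimp tacos 8.73 lead.
Taking the top-ratio dishes first gives shrimp tacos + loaded fries + mushroom risotto + arepas + lamb kofta for 736 (78 min).
Dropping shrimp tacos and loaded fries frees 17 min; slotting in bao buns (16 min) lifts the total to 747 at 77 min.

747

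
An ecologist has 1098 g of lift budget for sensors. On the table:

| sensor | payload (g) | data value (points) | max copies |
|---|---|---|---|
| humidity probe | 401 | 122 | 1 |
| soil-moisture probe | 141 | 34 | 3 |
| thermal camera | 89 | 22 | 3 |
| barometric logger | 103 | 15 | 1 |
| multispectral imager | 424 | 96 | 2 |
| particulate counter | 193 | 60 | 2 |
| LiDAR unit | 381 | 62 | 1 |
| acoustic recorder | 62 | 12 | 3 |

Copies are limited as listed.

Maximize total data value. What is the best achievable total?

Greedy by ratio would take humidity probe + 3×thermal camera + 2×particulate counter: 1054 g used, total 308.
Replace thermal camera with 2×acoustic recorder: the trade gains 2 net, giving 310 at 1089 g.
The spare 9 g is too small for any remaining sensor, and no exchange beats 310.

310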